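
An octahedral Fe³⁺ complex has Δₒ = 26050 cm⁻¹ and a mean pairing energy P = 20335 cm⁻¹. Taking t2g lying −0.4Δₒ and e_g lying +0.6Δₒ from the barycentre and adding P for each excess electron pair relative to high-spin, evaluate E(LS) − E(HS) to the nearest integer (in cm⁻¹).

-11430

Fe sits in group 8; removing 3 electrons leaves Fe³⁺ with 8 − 3 = 5 d electrons.
High-spin: t2g^3 e_g^2, CFSE = 0.0Δₒ = 0 cm⁻¹.
For low-spin the configuration is t2g^5 e_g^0: orbital energy -2.0 × 26050 = -52100 cm⁻¹, and 2 additional pairs relative to high-spin add 40670 cm⁻¹, giving -11430 cm⁻¹.
E(LS) − E(HS) = -11430 − (0) = -11430 cm⁻¹.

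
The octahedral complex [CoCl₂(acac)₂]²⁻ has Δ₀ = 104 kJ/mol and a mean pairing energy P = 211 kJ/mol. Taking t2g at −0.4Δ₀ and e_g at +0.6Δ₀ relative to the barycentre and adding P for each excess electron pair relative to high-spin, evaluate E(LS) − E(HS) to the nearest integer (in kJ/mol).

Ligand charges: 2×(-1) from Cl⁻ and 2×(-1) from acac⁻ sum to -4; with overall charge -2, Co is +2.
Co is in group 9, so Co²⁺ is d⁷ (9 − 2 = 7).
High-spin d⁷ fills as t2g^5 e_g^2 with CFSE 5(−0.4) + 2(+0.6) = -0.8Δ₀ = -83 kJ/mol.
For low-spin the configuration is t2g^6 e_g^1: orbital energy -1.8 × 104 = -187 kJ/mol, and 1 additional pair relative to high-spin adds 211 kJ/mol, giving 24 kJ/mol.
The difference is 24 − (-83) = 107 kJ/mol, so high-spin lies lower.

107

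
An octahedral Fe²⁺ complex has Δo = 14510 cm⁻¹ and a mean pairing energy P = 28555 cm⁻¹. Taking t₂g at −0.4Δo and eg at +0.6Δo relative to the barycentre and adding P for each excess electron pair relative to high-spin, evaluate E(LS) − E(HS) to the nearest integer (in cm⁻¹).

Group 8 minus oxidation state +2 gives a d⁶ configuration for Fe²⁺.
High-spin: t₂g⁴ eg², CFSE = -0.4Δo = -5804 cm⁻¹.
For low-spin the configuration is t₂g⁶ eg⁰: orbital energy -2.4 × 14510 = -34824 cm⁻¹, and 2 additional pairs relative to high-spin add 57110 cm⁻¹, giving 22286 cm⁻¹.
E(LS) − E(HS) = 22286 − (-5804) = 28090 cm⁻¹.

28090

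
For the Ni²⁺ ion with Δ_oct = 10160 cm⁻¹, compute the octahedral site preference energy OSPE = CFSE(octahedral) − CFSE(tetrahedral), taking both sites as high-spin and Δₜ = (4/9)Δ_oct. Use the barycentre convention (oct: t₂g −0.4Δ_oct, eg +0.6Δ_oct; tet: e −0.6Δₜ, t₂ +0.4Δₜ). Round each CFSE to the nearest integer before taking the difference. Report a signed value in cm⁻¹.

-8580

Ni sits in group 10; removing 2 electrons leaves Ni²⁺ with 10 − 2 = 8 d electrons.
Octahedral (high-spin): t₂g⁶ eg², CFSE = 6(−0.4) + 2(+0.6) = -1.2Δ_oct = -1.2 × 10160 = -12192 cm⁻¹.
Tetrahedral e⁴ t₂⁴ gives -0.8Δₜ = -0.8 × (4/9) × 10160 = -3612 cm⁻¹.
OSPE = CFSE(oct) − CFSE(tet) = -12192 − (-3612) = -8580 cm⁻¹.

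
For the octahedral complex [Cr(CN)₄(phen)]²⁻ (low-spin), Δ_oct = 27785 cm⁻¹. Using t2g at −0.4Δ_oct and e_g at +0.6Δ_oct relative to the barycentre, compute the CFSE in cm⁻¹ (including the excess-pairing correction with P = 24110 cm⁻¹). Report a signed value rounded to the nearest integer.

-20346

Ligand charges: 4×(-1) from CN⁻ and 1×(+0) from phen sum to -4; with overall charge -2, Cr is +2.
Group 6 minus oxidation state +2 gives a d⁴ configuration for Cr²⁺.
The d⁴ electrons fill as t2g^4 e_g^0.
Orbital CFSE = 4(-0.4) + 0(0.6) = -1.6Δ_oct = -1.6 × 27785 = -44456 cm⁻¹.
Relative to high-spin t2g^3 e_g^1 (0 paired), the low-spin configuration has 1 additional pair, contributing +1 × 24110 = +24110 cm⁻¹.
Overall CFSE = -44456 + 24110 = -20346 cm⁻¹.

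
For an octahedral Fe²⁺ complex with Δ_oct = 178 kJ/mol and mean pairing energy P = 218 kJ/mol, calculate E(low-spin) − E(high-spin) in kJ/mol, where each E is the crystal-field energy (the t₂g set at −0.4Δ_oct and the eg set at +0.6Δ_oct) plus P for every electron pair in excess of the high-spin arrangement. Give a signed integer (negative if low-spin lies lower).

80

Group 8 minus oxidation state +2 gives a d⁶ configuration for Fe²⁺.
In the high-spin limit (t₂g⁴ eg²) the orbital term is -0.4Δ_oct = -71 kJ/mol, with no excess pairing.
For low-spin the configuration is t₂g⁶ eg⁰: orbital energy -2.4 × 178 = -427 kJ/mol, and 2 additional pairs relative to high-spin add 436 kJ/mol, giving 9 kJ/mol.
E(LS) − E(HS) = 9 − (-71) = 80 kJ/mol.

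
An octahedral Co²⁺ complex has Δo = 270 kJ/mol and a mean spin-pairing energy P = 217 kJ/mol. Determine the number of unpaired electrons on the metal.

Co sits in group 9; removing 2 electrons leaves Co²⁺ with 9 − 2 = 7 d electrons.
Δo > P, so pairing is preferred: the ground state is low-spin.
Filling d⁷ accordingly: t₂g⁶ eg¹.
Unpaired electrons: 1.

1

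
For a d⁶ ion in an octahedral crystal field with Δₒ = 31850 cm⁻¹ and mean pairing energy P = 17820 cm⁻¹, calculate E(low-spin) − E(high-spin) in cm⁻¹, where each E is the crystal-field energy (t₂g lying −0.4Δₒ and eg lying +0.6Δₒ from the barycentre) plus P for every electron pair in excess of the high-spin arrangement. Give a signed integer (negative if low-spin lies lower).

High-spin: t₂g⁴ eg², CFSE = -0.4Δₒ = -12740 cm⁻¹.
For low-spin the configuration is t₂g⁶ eg⁰: orbital energy -2.4 × 31850 = -76440 cm⁻¹, and 2 additional pairs relative to high-spin add 35640 cm⁻¹, giving -40800 cm⁻¹.
The difference is -40800 − (-12740) = -28060 cm⁻¹, so low-spin lies lower.

-28060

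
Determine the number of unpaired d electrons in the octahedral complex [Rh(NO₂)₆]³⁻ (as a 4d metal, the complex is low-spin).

Each NO₂⁻ contributes -1; 6 × (-1) = -6. With overall charge -3, Rh is in the +3 oxidation state.
Rh sits in group 9; removing 3 electrons leaves Rh³⁺ with 9 − 3 = 6 d electrons.
Configuration: t₂g⁶ eg⁰, giving 0 unpaired electrons.

0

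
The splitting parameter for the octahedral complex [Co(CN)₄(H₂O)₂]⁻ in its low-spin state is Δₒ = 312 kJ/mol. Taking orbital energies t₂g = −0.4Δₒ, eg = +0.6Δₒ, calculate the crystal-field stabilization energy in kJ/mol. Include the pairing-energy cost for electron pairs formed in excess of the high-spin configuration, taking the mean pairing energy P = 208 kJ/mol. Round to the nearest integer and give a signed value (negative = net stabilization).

-333

Ligand charges: 4×(-1) from CN⁻ and 2×(+0) from H₂O sum to -4; with overall charge -1, Co is +3.
Co is in group 9, so Co³⁺ is d⁶ (9 − 3 = 6).
The d⁶ electrons fill as t₂g⁶ eg⁰.
The orbital stabilization is -2.4Δₒ = -2.4 × 312 = -749 kJ/mol.
High-spin d⁶ would be t₂g⁴ eg² with 1 pair; low-spin has 3, so 2 excess pairs cost +2P = +416 kJ/mol.
Net CFSE = -749 + 416 = -333 kJ/mol.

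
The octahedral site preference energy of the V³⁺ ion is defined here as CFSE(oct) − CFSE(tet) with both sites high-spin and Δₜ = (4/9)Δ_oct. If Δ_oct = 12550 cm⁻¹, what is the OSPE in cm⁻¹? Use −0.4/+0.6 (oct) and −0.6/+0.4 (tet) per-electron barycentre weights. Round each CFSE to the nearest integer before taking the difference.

-3347

V³⁺: group 5, so d-count = 5 − 3 = 2.
In an octahedral site d² (HS) is t₂g² eg⁰, giving CFSE(oct) = -0.8Δ_oct = -10040 cm⁻¹.
In a tetrahedral site the filling is e² t₂⁰: CFSE(tet) = -1.2Δₜ = -1.2 × (4/9)(12550) = -6693 cm⁻¹.
OSPE = -10040 − (-6693) = -3347 cm⁻¹.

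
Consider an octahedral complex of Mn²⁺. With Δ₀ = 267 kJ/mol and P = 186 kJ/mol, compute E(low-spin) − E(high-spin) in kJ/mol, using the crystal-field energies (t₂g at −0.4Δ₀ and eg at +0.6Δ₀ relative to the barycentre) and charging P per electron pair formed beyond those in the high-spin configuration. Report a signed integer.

-162

Group 7 minus oxidation state +2 gives a d⁵ configuration for Mn²⁺.
High-spin: t₂g³ eg², CFSE = 0.0Δ₀ = 0 kJ/mol.
Low-spin t₂g⁵ eg⁰ gives -2.0Δ₀ = -534 kJ/mol, but forming 2 extra pairs costs 2P = 372 kJ/mol, so E(LS) = -534 + 372 = -162 kJ/mol.
Thus E(LS) − E(HS) = -162 kJ/mol.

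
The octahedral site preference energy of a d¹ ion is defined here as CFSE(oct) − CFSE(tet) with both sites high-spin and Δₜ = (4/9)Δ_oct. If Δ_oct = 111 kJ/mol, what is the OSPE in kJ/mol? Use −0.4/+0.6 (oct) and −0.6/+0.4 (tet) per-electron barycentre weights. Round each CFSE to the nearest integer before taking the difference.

-14

Octahedral high-spin t₂g¹ eg⁰: CFSE = -0.4 × 111 = -44 kJ/mol.
Tetrahedral e¹ t₂⁰ gives -0.6Δₜ = -0.6 × (4/9) × 111 = -30 kJ/mol.
OSPE = -44 − (-30) = -14 kJ/mol.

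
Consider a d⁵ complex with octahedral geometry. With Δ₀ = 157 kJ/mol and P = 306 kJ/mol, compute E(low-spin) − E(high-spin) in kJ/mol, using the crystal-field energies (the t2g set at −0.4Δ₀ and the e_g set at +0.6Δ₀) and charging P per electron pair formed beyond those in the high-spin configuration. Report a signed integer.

298

High-spin: t2g^3 e_g^2, CFSE = 0.0Δ₀ = 0 kJ/mol.
Low-spin: t2g^5 e_g^0, orbital CFSE = -2.0Δ₀ = -314 kJ/mol; plus 2 excess pairs × P = +612 kJ/mol; total 298 kJ/mol.
Thus E(LS) − E(HS) = 298 kJ/mol.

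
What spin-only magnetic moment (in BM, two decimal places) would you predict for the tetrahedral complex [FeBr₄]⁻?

5.92 BM

Each Br⁻ contributes -1; 4 × (-1) = -4. With overall charge -1, Fe is in the +3 oxidation state.
Fe³⁺: group 8, so d-count = 8 − 3 = 5.
Tetrahedral fields are weak (Δₜ ≈ 4/9 Δₒ), so electrons fill high-spin.
Configuration: e^2 t2^3 → 5 unpaired electrons.
μ(spin-only) = √[5(5+2)] = √35 ≈ 5.92 BM.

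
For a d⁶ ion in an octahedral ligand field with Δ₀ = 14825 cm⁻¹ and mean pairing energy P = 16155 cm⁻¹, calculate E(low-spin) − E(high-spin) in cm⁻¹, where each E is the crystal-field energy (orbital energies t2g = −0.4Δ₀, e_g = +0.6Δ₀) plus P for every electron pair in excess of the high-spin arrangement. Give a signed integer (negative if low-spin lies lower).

2660

High-spin d⁶ fills as t2g^4 e_g^2 with CFSE 4(−0.4) + 2(+0.6) = -0.4Δ₀ = -5930 cm⁻¹.
Low-spin t2g^6 e_g^0 gives -2.4Δ₀ = -35580 cm⁻¹, but forming 2 extra pairs costs 2P = 32310 cm⁻¹, so E(LS) = -35580 + 32310 = -3270 cm⁻¹.
E(LS) − E(HS) = -3270 − (-5930) = 2660 cm⁻¹.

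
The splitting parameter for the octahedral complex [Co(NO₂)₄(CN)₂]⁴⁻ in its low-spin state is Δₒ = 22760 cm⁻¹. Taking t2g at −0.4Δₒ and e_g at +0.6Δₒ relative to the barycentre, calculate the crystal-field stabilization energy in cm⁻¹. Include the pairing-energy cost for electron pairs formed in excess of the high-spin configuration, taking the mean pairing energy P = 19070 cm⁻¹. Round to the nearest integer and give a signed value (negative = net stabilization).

-21898

Ligand charges: 4×(-1) from NO₂⁻ and 2×(-1) from CN⁻ sum to -6; with overall charge -4, Co is +2.
Co sits in group 9; removing 2 electrons leaves Co²⁺ with 9 − 2 = 7 d electrons.
Configuration: t2g^6 e_g^1.
Orbital CFSE = 6(-0.4) + 1(0.6) = -1.8Δₒ = -1.8 × 22760 = -40968 cm⁻¹.
High-spin d⁷ would be t2g^5 e_g^2 with 2 pairs; low-spin has 3, so 1 excess pair costs +1P = +19070 cm⁻¹.
Net CFSE = -40968 + 19070 = -21898 cm⁻¹.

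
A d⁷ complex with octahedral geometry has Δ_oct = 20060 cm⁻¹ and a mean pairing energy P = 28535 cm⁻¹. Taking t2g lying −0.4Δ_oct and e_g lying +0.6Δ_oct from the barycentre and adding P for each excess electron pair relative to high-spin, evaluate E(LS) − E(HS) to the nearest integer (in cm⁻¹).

8475

In the high-spin limit (t2g^5 e_g^2) the orbital term is -0.8Δ_oct = -16048 cm⁻¹, with no excess pairing.
For low-spin the configuration is t2g^6 e_g^1: orbital energy -1.8 × 20060 = -36108 cm⁻¹, and 1 additional pair relative to high-spin adds 28535 cm⁻¹, giving -7573 cm⁻¹.
E(LS) − E(HS) = -7573 − (-16048) = 8475 cm⁻¹.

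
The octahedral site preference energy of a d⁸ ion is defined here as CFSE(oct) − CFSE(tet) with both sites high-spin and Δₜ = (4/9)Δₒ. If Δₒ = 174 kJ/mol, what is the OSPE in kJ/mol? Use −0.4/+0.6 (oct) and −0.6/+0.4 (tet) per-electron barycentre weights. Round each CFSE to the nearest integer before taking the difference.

-147

Octahedral (high-spin): t2g^6 e_g^2, CFSE = 6(−0.4) + 2(+0.6) = -1.2Δₒ = -1.2 × 174 = -209 kJ/mol.
In a tetrahedral site the filling is e^4 t2^4: CFSE(tet) = -0.8Δₜ = -0.8 × (4/9)(174) = -62 kJ/mol.
OSPE = CFSE(oct) − CFSE(tet) = -209 − (-62) = -147 kJ/mol.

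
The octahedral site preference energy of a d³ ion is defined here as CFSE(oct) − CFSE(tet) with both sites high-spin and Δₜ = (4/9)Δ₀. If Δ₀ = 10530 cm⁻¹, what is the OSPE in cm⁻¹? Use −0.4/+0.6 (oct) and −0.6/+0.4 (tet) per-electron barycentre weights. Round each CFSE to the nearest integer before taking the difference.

-8892

In an octahedral site d³ (HS) is t2g^3 e_g^0, giving CFSE(oct) = -1.2Δ₀ = -12636 cm⁻¹.
Tetrahedral e^2 t2^1 gives -0.8Δₜ = -0.8 × (4/9) × 10530 = -3744 cm⁻¹.
OSPE = CFSE(oct) − CFSE(tet) = -12636 − (-3744) = -8892 cm⁻¹.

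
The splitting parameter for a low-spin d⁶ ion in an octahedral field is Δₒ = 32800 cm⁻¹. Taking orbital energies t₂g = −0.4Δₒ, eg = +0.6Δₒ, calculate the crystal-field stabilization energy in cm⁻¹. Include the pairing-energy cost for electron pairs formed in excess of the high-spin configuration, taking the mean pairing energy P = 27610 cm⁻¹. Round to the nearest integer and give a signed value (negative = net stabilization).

Electron filling gives t₂g⁶ eg⁰.
CFSE(orbital) = 6×(-0.4Δₒ) + 0×(0.6Δₒ) = -2.4Δₒ; with Δₒ = 32800 cm⁻¹ that is -78720 cm⁻¹.
High-spin d⁶ would be t₂g⁴ eg² with 1 pair; low-spin has 3, so 2 excess pairs cost +2P = +55220 cm⁻¹.
Net CFSE = -78720 + 55220 = -23500 cm⁻¹.

-23500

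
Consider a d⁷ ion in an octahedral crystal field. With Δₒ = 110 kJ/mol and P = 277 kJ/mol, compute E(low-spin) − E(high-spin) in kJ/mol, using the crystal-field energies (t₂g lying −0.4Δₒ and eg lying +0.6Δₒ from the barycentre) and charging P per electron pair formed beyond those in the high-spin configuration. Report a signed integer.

167

High-spin d⁷ fills as t₂g⁵ eg² with CFSE 5(−0.4) + 2(+0.6) = -0.8Δₒ = -88 kJ/mol.
For low-spin the configuration is t₂g⁶ eg¹: orbital energy -1.8 × 110 = -198 kJ/mol, and 1 additional pair relative to high-spin adds 277 kJ/mol, giving 79 kJ/mol.
E(LS) − E(HS) = 79 − (-88) = 167 kJ/mol.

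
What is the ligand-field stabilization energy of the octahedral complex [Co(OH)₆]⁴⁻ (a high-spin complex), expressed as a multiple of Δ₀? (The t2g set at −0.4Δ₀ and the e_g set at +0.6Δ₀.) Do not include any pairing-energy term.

Each OH⁻ contributes -1; 6 × (-1) = -6. With overall charge -4, Co is in the +2 oxidation state.
Co²⁺: group 9, so d-count = 9 − 2 = 7.
Configuration: t2g^5 e_g^2.
CFSE = 5(-0.4Δ₀) + 2(0.6Δ₀) = -2.0Δ₀ + 1.2Δ₀ = -0.8Δ₀.

-0.8 Δ₀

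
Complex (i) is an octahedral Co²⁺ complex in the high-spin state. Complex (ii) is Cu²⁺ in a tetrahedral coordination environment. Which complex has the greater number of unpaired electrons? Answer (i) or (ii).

(i)

(i): Co²⁺: group 9, so d-count = 9 − 2 = 7; t2g^5 e_g^2 → 3 unpaired.
(ii): Cu is in group 11, so Cu²⁺ is d⁹ (11 − 2 = 9); Tetrahedral splitting is small, so the complex is high-spin; e^4 t2^5 → 1 unpaired.
So (i) has more unpaired electrons.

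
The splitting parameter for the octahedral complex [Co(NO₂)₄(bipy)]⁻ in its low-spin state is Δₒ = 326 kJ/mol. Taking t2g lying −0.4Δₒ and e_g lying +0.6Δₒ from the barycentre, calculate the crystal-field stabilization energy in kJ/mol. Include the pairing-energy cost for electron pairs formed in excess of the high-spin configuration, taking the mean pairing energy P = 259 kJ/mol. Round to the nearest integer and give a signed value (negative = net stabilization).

-264

Ligand charges: 4×(-1) from NO₂⁻ and 1×(+0) from bipy sum to -4; with overall charge -1, Co is +3.
Co is in group 9, so Co³⁺ is d⁶ (9 − 3 = 6).
The d⁶ electrons fill as t2g^6 e_g^0.
Orbital CFSE = 6(-0.4) + 0(0.6) = -2.4Δₒ = -2.4 × 326 = -782 kJ/mol.
Relative to high-spin t2g^4 e_g^2 (1 paired), the low-spin configuration has 2 additional pairs, contributing +2 × 259 = +518 kJ/mol.
Combining: -782 + 518 = -264 kJ/mol.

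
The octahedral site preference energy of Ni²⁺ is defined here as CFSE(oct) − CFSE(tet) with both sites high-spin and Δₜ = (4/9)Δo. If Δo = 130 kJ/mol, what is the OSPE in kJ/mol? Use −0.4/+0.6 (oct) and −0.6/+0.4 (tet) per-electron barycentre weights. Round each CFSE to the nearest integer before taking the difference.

-110

Ni is in group 10, so Ni²⁺ is d⁸ (10 − 2 = 8).
Octahedral (high-spin): t2g^6 e_g^2, CFSE = 6(−0.4) + 2(+0.6) = -1.2Δo = -1.2 × 130 = -156 kJ/mol.
Tetrahedral: e^4 t2^4, CFSE = 4(−0.6) + 4(+0.4) = -0.8Δₜ = -0.8 × (4/9) × 130 = -46 kJ/mol.
Subtracting, OSPE = -156 − (-46) = -110 kJ/mol.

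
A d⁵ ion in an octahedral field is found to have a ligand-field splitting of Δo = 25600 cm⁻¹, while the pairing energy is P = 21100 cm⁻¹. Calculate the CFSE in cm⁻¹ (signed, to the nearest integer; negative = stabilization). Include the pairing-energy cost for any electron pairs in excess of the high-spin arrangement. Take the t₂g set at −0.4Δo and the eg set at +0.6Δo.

With Δo > P the complex is low-spin.
That gives t₂g⁵ eg⁰.
Orbital CFSE = -2.0Δo = -2.0 × 25600 = -51200 cm⁻¹.
Excess pairs vs high-spin: 2 − 0 = 2; pairing cost = +42200 cm⁻¹.
Net CFSE = -51200 + 42200 = -9000 cm⁻¹.

-9000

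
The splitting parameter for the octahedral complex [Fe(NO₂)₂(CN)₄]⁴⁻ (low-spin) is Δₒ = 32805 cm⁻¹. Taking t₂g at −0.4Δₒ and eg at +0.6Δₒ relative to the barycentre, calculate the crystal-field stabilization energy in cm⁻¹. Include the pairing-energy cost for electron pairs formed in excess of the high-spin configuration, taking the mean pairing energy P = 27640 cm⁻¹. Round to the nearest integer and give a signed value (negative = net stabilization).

-23452

Ligand charges: 2×(-1) from NO₂⁻ and 4×(-1) from CN⁻ sum to -6; with overall charge -4, Fe is +2.
Fe sits in group 8; removing 2 electrons leaves Fe²⁺ with 8 − 2 = 6 d electrons.
Electron filling gives t₂g⁶ eg⁰.
CFSE(orbital) = 6×(-0.4Δₒ) + 0×(0.6Δₒ) = -2.4Δₒ; with Δₒ = 32805 cm⁻¹ that is -78732 cm⁻¹.
High-spin d⁶ would be t₂g⁴ eg² with 1 pair; low-spin has 3, so 2 excess pairs cost +2P = +55280 cm⁻¹.
Overall CFSE = -78732 + 55280 = -23452 cm⁻¹.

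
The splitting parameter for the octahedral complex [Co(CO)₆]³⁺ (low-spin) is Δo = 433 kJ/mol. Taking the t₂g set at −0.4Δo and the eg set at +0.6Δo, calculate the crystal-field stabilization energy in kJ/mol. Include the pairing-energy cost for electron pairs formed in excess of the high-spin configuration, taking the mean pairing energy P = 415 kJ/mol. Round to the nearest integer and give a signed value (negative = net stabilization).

-209

CO is neutral, so the +3 overall charge sits on Co: oxidation state +3.
Co is in group 9, so Co³⁺ is d⁶ (9 − 3 = 6).
Electron filling gives t₂g⁶ eg⁰.
Orbital CFSE = 6(-0.4) + 0(0.6) = -2.4Δo = -2.4 × 433 = -1039 kJ/mol.
Pairing penalty: 3 pairs vs 1 in the high-spin reference → 2 extra × P = 830 kJ/mol.
Overall CFSE = -1039 + 830 = -209 kJ/mol.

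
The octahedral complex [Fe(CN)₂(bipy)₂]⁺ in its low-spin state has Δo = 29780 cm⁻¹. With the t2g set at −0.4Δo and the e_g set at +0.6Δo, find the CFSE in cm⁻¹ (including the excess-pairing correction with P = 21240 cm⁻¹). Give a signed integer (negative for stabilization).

Ligand charges: 2×(-1) from CN⁻ and 2×(+0) from bipy sum to -2; with overall charge +1, Fe is +3.
Fe sits in group 8; removing 3 electrons leaves Fe³⁺ with 8 − 3 = 5 d electrons.
The d⁵ electrons fill as t2g^5 e_g^0.
CFSE(orbital) = 5×(-0.4Δo) + 0×(0.6Δo) = -2.0Δo; with Δo = 29780 cm⁻¹ that is -59560 cm⁻¹.
Pairing penalty: 2 pairs vs 0 in the high-spin reference → 2 extra × P = 42480 cm⁻¹.
Net CFSE = -59560 + 42480 = -17080 cm⁻¹.

-17080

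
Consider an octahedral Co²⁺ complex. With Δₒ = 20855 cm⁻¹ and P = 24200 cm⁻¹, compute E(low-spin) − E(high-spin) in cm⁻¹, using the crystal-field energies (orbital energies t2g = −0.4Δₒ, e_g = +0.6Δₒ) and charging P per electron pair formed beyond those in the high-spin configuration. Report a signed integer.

3345

Co is in group 9, so Co²⁺ is d⁷ (9 − 2 = 7).
High-spin: t2g^5 e_g^2, CFSE = -0.8Δₒ = -16684 cm⁻¹.
Low-spin: t2g^6 e_g^1, orbital CFSE = -1.8Δₒ = -37539 cm⁻¹; plus 1 excess pair × P = +24200 cm⁻¹; total -13339 cm⁻¹.
The difference is -13339 − (-16684) = 3345 cm⁻¹, so high-spin lies lower.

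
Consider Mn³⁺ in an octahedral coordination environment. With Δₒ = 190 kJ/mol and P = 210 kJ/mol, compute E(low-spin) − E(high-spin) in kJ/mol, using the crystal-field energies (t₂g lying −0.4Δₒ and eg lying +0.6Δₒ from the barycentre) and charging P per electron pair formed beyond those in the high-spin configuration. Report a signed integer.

Mn is in group 7, so Mn³⁺ is d⁴ (7 − 3 = 4).
High-spin: t₂g³ eg¹, CFSE = -0.6Δₒ = -114 kJ/mol.
Low-spin t₂g⁴ eg⁰ gives -1.6Δₒ = -304 kJ/mol, but forming 1 extra pair costs 1P = 210 kJ/mol, so E(LS) = -304 + 210 = -94 kJ/mol.
The difference is -94 − (-114) = 20 kJ/mol, so high-spin lies lower.

20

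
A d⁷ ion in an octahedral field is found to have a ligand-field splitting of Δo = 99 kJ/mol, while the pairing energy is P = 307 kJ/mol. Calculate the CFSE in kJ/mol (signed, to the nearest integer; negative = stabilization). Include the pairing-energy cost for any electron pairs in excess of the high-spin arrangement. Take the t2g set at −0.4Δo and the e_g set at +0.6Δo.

Δo < P, so pairing is avoided: the ground state is high-spin.
That gives t2g^5 e_g^2.
Orbital CFSE = -0.8Δo = -0.8 × 99 = -79 kJ/mol.
High-spin has no excess pairs, so no pairing correction applies.

-79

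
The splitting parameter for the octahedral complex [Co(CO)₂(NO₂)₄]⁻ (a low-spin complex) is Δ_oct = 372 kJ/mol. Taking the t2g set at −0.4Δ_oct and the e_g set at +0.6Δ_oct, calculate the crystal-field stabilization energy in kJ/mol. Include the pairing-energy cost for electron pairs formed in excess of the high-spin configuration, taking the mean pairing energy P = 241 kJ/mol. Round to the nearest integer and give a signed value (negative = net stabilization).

Ligand charges: 2×(+0) from CO and 4×(-1) from NO₂⁻ sum to -4; with overall charge -1, Co is +3.
Group 9 minus oxidation state +3 gives a d⁶ configuration for Co³⁺.
Configuration: t2g^6 e_g^0.
CFSE(orbital) = 6×(-0.4Δ_oct) + 0×(0.6Δ_oct) = -2.4Δ_oct; with Δ_oct = 372 kJ/mol that is -893 kJ/mol.
Pairing penalty: 3 pairs vs 1 in the high-spin reference → 2 extra × P = 482 kJ/mol.
Net CFSE = -893 + 482 = -411 kJ/mol.

-411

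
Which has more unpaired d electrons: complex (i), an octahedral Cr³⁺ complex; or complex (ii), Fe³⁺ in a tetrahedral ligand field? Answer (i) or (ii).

(i): Cr is in group 6, so Cr³⁺ is d³ (6 − 3 = 3); t2g^3 e_g^0 → 3 unpaired.
(ii): Fe is in group 8, so Fe³⁺ is d⁵ (8 − 3 = 5); With tetrahedral geometry the complex is necessarily high-spin; e² t₂³ → 5 unpaired.
So (ii) has more unpaired electrons.

(ii)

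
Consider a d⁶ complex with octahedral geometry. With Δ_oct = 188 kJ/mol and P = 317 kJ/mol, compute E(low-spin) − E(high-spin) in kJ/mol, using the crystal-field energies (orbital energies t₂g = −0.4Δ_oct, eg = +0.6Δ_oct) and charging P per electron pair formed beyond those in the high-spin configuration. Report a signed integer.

High-spin d⁶ fills as t₂g⁴ eg² with CFSE 4(−0.4) + 2(+0.6) = -0.4Δ_oct = -75 kJ/mol.
Low-spin: t₂g⁶ eg⁰, orbital CFSE = -2.4Δ_oct = -451 kJ/mol; plus 2 excess pairs × P = +634 kJ/mol; total 183 kJ/mol.
E(LS) − E(HS) = 183 − (-75) = 258 kJ/mol.

258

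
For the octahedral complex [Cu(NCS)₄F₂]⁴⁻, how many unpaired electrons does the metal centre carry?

1

Ligand charges: 4×(-1) from NCS⁻ and 2×(-1) from F⁻ sum to -6; with overall charge -4, Cu is +2.
Cu is in group 11, so Cu²⁺ is d⁹ (11 − 2 = 9).
Configuration: t2g^6 e_g^3, giving 1 unpaired electron.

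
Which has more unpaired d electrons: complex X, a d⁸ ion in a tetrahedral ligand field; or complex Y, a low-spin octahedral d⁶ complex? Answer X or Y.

X: Tetrahedral splitting is small, so the complex is high-spin; e⁴ t₂⁴ → 2 unpaired.
Y: t₂g⁶ eg⁰ → 0 unpaired.
So X has more unpaired electrons.

X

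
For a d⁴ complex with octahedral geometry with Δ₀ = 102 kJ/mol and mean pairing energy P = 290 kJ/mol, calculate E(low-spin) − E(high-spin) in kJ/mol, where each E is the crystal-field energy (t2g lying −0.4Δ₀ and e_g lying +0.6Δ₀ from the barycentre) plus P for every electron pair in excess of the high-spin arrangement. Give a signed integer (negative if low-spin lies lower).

188

High-spin: t2g^3 e_g^1, CFSE = -0.6Δ₀ = -61 kJ/mol.
Low-spin t2g^4 e_g^0 gives -1.6Δ₀ = -163 kJ/mol, but forming 1 extra pair costs 1P = 290 kJ/mol, so E(LS) = -163 + 290 = 127 kJ/mol.
The difference is 127 − (-61) = 188 kJ/mol, so high-spin lies lower.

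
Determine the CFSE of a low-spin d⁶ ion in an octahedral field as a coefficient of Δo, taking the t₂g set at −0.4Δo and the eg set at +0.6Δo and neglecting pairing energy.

-2.4 Δo

Configuration: t₂g⁶ eg⁰.
CFSE = 6(-0.4Δo) + 0(0.6Δo) = -2.4Δo + 0.0Δo = -2.4Δo.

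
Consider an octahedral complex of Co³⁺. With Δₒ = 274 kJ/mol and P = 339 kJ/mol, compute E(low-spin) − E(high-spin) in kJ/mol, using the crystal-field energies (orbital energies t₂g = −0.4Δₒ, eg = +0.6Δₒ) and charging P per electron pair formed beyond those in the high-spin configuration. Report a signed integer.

130

Co is in group 9, so Co³⁺ is d⁶ (9 − 3 = 6).
High-spin: t₂g⁴ eg², CFSE = -0.4Δₒ = -110 kJ/mol.
For low-spin the configuration is t₂g⁶ eg⁰: orbital energy -2.4 × 274 = -658 kJ/mol, and 2 additional pairs relative to high-spin add 678 kJ/mol, giving 20 kJ/mol.
E(LS) − E(HS) = 20 − (-110) = 130 kJ/mol.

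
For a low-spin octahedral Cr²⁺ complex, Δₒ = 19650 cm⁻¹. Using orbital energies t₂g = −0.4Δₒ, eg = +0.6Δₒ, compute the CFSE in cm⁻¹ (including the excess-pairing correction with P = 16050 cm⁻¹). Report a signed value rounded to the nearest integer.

Cr²⁺: group 6, so d-count = 6 − 2 = 4.
Configuration: t₂g⁴ eg⁰.
The orbital stabilization is -1.6Δₒ = -1.6 × 19650 = -31440 cm⁻¹.
Pairing penalty: 1 pair vs 0 in the high-spin reference → 1 extra × P = 16050 cm⁻¹.
Net CFSE = -31440 + 16050 = -15390 cm⁻¹.

-15390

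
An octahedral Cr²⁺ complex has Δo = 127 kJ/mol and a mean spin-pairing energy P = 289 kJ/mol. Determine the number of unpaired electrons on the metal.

4

Cr sits in group 6; removing 2 electrons leaves Cr²⁺ with 6 − 2 = 4 d electrons.
Since Δo = 127 kJ/mol < P = 289 kJ/mol, the complex adopts the high-spin configuration.
That gives t₂g³ eg¹.
Unpaired electrons: 4.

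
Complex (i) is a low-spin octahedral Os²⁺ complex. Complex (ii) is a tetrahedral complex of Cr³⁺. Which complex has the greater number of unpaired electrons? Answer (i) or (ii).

(i): Os²⁺: group 8, so d-count = 8 − 2 = 6; t₂g⁶ eg⁰ → 0 unpaired.
(ii): Cr is in group 6, so Cr³⁺ is d³ (6 − 3 = 3); With tetrahedral geometry the complex is necessarily high-spin; e² t₂¹ → 3 unpaired.
So (ii) has more unpaired electrons.

(ii)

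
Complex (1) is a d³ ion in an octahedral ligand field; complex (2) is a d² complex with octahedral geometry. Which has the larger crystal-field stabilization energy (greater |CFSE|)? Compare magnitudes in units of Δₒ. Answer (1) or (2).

(1)

(1): For octahedral d³ the high- and low-spin configurations coincide; t₂g³ eg⁰, CFSE = -1.2Δₒ.
(2): t₂g² eg⁰, CFSE = -0.8Δₒ.
So (1) has the larger |CFSE|.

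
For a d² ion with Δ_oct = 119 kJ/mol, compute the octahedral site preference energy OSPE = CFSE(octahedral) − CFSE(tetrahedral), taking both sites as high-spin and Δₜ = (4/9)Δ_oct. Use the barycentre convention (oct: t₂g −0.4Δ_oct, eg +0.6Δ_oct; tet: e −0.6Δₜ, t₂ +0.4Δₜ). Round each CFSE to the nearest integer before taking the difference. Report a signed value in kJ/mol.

-32

Octahedral (high-spin): t2g^2 e_g^0, CFSE = 2(−0.4) + 0(+0.6) = -0.8Δ_oct = -0.8 × 119 = -95 kJ/mol.
Tetrahedral: e^2 t2^0, CFSE = 2(−0.6) + 0(+0.4) = -1.2Δₜ = -1.2 × (4/9) × 119 = -63 kJ/mol.
OSPE = CFSE(oct) − CFSE(tet) = -95 − (-63) = -32 kJ/mol.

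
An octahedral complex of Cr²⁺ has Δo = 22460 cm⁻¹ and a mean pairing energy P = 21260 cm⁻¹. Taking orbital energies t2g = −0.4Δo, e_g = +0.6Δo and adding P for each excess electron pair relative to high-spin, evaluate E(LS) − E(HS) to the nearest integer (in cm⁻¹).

-1200

Group 6 minus oxidation state +2 gives a d⁴ configuration for Cr²⁺.
In the high-spin limit (t2g^3 e_g^1) the orbital term is -0.6Δo = -13476 cm⁻¹, with no excess pairing.
For low-spin the configuration is t2g^4 e_g^0: orbital energy -1.6 × 22460 = -35936 cm⁻¹, and 1 additional pair relative to high-spin adds 21260 cm⁻¹, giving -14676 cm⁻¹.
E(LS) − E(HS) = -14676 − (-13476) = -1200 cm⁻¹.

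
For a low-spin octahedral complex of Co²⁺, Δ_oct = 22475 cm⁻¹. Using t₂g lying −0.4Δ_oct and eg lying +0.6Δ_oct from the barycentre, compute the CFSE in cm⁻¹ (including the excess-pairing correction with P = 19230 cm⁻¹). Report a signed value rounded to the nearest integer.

Co²⁺: group 9, so d-count = 9 − 2 = 7.
Electron filling gives t₂g⁶ eg¹.
Orbital CFSE = 6(-0.4) + 1(0.6) = -1.8Δ_oct = -1.8 × 22475 = -40455 cm⁻¹.
Pairing penalty: 3 pairs vs 2 in the high-spin reference → 1 extra × P = 19230 cm⁻¹.
Overall CFSE = -40455 + 19230 = -21225 cm⁻¹.

-21225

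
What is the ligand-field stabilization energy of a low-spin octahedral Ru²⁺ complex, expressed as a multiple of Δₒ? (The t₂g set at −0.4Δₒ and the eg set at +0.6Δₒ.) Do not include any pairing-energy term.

Ru is in group 8, so Ru²⁺ is d⁶ (8 − 2 = 6).
Configuration: t₂g⁶ eg⁰.
CFSE = 6(-0.4Δₒ) + 0(0.6Δₒ) = -2.4Δₒ + 0.0Δₒ = -2.4Δₒ.

-2.4 Δₒ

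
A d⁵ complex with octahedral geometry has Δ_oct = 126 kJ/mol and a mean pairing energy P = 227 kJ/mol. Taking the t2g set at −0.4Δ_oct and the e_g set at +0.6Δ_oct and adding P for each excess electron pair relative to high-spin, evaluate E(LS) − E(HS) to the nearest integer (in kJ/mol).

202

High-spin d⁵ fills as t2g^3 e_g^2 with CFSE 3(−0.4) + 2(+0.6) = 0.0Δ_oct = 0 kJ/mol.
Low-spin: t2g^5 e_g^0, orbital CFSE = -2.0Δ_oct = -252 kJ/mol; plus 2 excess pairs × P = +454 kJ/mol; total 202 kJ/mol.
The difference is 202 − (0) = 202 kJ/mol, so high-spin lies lower.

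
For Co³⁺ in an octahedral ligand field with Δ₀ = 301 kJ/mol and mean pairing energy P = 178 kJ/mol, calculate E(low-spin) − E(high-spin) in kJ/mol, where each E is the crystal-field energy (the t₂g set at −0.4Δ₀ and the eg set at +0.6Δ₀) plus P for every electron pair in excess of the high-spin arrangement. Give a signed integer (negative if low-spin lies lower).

-246

Co³⁺: group 9, so d-count = 9 − 3 = 6.
In the high-spin limit (t₂g⁴ eg²) the orbital term is -0.4Δ₀ = -120 kJ/mol, with no excess pairing.
Low-spin t₂g⁶ eg⁰ gives -2.4Δ₀ = -722 kJ/mol, but forming 2 extra pairs costs 2P = 356 kJ/mol, so E(LS) = -722 + 356 = -366 kJ/mol.
The difference is -366 − (-120) = -246 kJ/mol, so low-spin lies lower.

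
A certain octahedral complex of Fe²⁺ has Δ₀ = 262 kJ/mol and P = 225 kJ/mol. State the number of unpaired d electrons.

Group 8 minus oxidation state +2 gives a d⁶ configuration for Fe²⁺.
Here Δ₀ > P (262 > 225), so the low-spin state is favoured.
Filling d⁶ accordingly: t₂g⁶ eg⁰.
Unpaired electrons: 0.

0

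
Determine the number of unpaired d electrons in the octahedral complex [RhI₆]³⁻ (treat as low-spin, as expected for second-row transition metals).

0

Each I⁻ contributes -1; 6 × (-1) = -6. With overall charge -3, Rh is in the +3 oxidation state.
Group 9 minus oxidation state +3 gives a d⁶ configuration for Rh³⁺.
Configuration: t₂g⁶ eg⁰, giving 0 unpaired electrons.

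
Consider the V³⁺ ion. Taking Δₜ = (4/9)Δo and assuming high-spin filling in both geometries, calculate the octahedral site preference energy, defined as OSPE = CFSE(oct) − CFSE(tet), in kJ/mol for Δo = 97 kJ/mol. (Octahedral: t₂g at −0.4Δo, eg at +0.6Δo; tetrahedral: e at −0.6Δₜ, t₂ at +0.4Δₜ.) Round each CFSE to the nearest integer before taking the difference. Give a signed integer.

V is in group 5, so V³⁺ is d² (5 − 3 = 2).
Octahedral high-spin t2g^2 e_g^0: CFSE = -0.8 × 97 = -78 kJ/mol.
Tetrahedral: e^2 t2^0, CFSE = 2(−0.6) + 0(+0.4) = -1.2Δₜ = -1.2 × (4/9) × 97 = -52 kJ/mol.
OSPE = -78 − (-52) = -26 kJ/mol.

-26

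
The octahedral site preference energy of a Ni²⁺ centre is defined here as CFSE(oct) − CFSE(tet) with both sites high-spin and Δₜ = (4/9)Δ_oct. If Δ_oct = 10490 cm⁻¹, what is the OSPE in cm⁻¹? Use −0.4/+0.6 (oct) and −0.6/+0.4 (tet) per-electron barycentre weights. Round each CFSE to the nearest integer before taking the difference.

Ni sits in group 10; removing 2 electrons leaves Ni²⁺ with 10 − 2 = 8 d electrons.
Octahedral (high-spin): t2g^6 e_g^2, CFSE = 6(−0.4) + 2(+0.6) = -1.2Δ_oct = -1.2 × 10490 = -12588 cm⁻¹.
Tetrahedral: e^4 t2^4, CFSE = 4(−0.6) + 4(+0.4) = -0.8Δₜ = -0.8 × (4/9) × 10490 = -3730 cm⁻¹.
OSPE = CFSE(oct) − CFSE(tet) = -12588 − (-3730) = -8858 cm⁻¹.

-8858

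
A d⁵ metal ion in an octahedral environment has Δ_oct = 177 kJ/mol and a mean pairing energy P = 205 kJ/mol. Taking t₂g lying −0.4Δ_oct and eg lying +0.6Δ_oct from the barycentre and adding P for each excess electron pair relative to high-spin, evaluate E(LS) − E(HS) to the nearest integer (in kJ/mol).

High-spin: t₂g³ eg², CFSE = 0.0Δ_oct = 0 kJ/mol.
Low-spin: t₂g⁵ eg⁰, orbital CFSE = -2.0Δ_oct = -354 kJ/mol; plus 2 excess pairs × P = +410 kJ/mol; total 56 kJ/mol.
The difference is 56 − (0) = 56 kJ/mol, so high-spin lies lower.

56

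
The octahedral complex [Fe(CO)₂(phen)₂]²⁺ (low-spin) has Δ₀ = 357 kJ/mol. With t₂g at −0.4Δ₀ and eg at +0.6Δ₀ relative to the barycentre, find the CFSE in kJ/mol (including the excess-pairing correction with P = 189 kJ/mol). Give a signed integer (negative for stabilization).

Ligand charges: 2×(+0) from CO and 2×(+0) from phen sum to +0; with overall charge +2, Fe is +2.
Group 8 minus oxidation state +2 gives a d⁶ configuration for Fe²⁺.
Electron filling gives t₂g⁶ eg⁰.
The orbital stabilization is -2.4Δ₀ = -2.4 × 357 = -857 kJ/mol.
High-spin d⁶ would be t₂g⁴ eg² with 1 pair; low-spin has 3, so 2 excess pairs cost +2P = +378 kJ/mol.
Combining: -857 + 378 = -479 kJ/mol.

-479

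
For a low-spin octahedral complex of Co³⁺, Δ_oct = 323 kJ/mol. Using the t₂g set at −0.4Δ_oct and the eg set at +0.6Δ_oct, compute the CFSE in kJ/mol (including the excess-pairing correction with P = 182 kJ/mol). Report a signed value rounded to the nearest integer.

Group 9 minus oxidation state +3 gives a d⁶ configuration for Co³⁺.
The d⁶ electrons fill as t₂g⁶ eg⁰.
The orbital stabilization is -2.4Δ_oct = -2.4 × 323 = -775 kJ/mol.
Pairing penalty: 3 pairs vs 1 in the high-spin reference → 2 extra × P = 364 kJ/mol.
Overall CFSE = -775 + 364 = -411 kJ/mol.

-411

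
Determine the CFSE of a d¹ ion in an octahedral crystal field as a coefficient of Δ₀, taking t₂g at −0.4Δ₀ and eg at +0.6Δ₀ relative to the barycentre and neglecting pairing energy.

-0.4 Δ₀

Configuration: t₂g¹ eg⁰.
CFSE = 1(-0.4Δ₀) + 0(0.6Δ₀) = -0.4Δ₀ + 0.0Δ₀ = -0.4Δ₀.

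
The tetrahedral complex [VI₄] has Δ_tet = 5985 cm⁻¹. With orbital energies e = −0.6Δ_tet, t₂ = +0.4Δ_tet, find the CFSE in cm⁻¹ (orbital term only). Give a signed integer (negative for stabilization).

Each I⁻ contributes -1; 4 × (-1) = -4. With overall charge +0, V is in the +4 oxidation state.
V sits in group 5; removing 4 electrons leaves V⁴⁺ with 5 − 4 = 1 d electrons.
Tetrahedral splitting is small, so the complex is high-spin.
The d¹ electrons fill as e¹ t₂⁰.
The orbital stabilization is -0.6Δ_tet = -0.6 × 5985 = -3591 cm⁻¹.

-3591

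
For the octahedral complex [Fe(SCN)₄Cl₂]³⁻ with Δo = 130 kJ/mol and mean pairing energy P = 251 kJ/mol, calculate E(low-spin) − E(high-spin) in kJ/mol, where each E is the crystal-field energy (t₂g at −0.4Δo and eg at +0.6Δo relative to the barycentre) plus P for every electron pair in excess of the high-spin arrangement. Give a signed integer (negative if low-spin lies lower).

242

Ligand charges: 4×(-1) from SCN⁻ and 2×(-1) from Cl⁻ sum to -6; with overall charge -3, Fe is +3.
Fe³⁺: group 8, so d-count = 8 − 3 = 5.
In the high-spin limit (t₂g³ eg²) the orbital term is 0.0Δo = 0 kJ/mol, with no excess pairing.
For low-spin the configuration is t₂g⁵ eg⁰: orbital energy -2.0 × 130 = -260 kJ/mol, and 2 additional pairs relative to high-spin add 502 kJ/mol, giving 242 kJ/mol.
The difference is 242 − (0) = 242 kJ/mol, so high-spin lies lower.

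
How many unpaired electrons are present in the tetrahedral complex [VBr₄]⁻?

Each Br⁻ contributes -1; 4 × (-1) = -4. With overall charge -1, V is in the +3 oxidation state.
V is in group 5, so V³⁺ is d² (5 − 3 = 2).
Tetrahedral fields are weak (Δₜ ≈ 4/9 Δₒ), so electrons fill high-spin.
Configuration: e^2 t2^0, giving 2 unpaired electrons.

2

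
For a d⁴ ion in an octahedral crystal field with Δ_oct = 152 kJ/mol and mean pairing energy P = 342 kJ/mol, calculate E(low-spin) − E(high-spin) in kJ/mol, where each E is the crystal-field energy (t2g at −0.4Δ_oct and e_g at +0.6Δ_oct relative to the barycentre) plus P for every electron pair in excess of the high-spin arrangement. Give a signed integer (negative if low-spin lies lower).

In the high-spin limit (t2g^3 e_g^1) the orbital term is -0.6Δ_oct = -91 kJ/mol, with no excess pairing.
For low-spin the configuration is t2g^4 e_g^0: orbital energy -1.6 × 152 = -243 kJ/mol, and 1 additional pair relative to high-spin adds 342 kJ/mol, giving 99 kJ/mol.
E(LS) − E(HS) = 99 − (-91) = 190 kJ/mol.

190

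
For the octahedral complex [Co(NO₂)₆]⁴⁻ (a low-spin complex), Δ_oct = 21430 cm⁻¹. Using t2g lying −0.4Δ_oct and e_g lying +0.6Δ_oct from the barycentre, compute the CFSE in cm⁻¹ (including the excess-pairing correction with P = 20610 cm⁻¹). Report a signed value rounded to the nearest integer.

-17964

Each NO₂⁻ contributes -1; 6 × (-1) = -6. With overall charge -4, Co is in the +2 oxidation state.
Co is in group 9, so Co²⁺ is d⁷ (9 − 2 = 7).
Electron filling gives t2g^6 e_g^1.
Orbital CFSE = 6(-0.4) + 1(0.6) = -1.8Δ_oct = -1.8 × 21430 = -38574 cm⁻¹.
Relative to high-spin t2g^5 e_g^2 (2 paired), the low-spin configuration has 1 additional pair, contributing +1 × 20610 = +20610 cm⁻¹.
Combining: -38574 + 20610 = -17964 cm⁻¹.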